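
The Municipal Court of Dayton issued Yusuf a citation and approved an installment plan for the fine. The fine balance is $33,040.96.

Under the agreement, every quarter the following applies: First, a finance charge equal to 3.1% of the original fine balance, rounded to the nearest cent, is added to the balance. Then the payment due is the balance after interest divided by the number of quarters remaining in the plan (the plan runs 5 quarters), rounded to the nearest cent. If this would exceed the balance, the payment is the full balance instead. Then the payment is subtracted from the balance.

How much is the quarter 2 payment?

$7,069.11

# | Opening | Interest | Payment | End bal
1 | $33,040.96 | $1,024.27 | $6,813.05 | $27,252.18
2 | $27,252.18 | $1,024.27 | $7,069.11 | $21,207.34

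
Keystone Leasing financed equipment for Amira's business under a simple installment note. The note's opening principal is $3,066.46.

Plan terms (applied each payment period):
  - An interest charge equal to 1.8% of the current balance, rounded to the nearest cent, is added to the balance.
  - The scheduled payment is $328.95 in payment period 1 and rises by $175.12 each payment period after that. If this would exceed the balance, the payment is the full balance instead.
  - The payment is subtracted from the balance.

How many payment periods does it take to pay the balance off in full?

Payment period 1: opening $3,066.46; interest $55.20 → $3,121.66; payment $328.95; balance $2,792.71
Payment period 2: opening $2,792.71; interest $50.27 → $2,842.98; payment $504.07; balance $2,338.91
Payment period 3: opening $2,338.91; interest $42.10 → $2,381.01; payment $679.19; balance $1,701.82
Payment period 4: opening $1,701.82; interest $30.63 → $1,732.45; payment $854.31; balance $878.14
Payment period 5: opening $878.14; interest $15.81 → $893.95; payment $893.95; balance $0.00
Balance reaches $0.00 in payment period 5.

5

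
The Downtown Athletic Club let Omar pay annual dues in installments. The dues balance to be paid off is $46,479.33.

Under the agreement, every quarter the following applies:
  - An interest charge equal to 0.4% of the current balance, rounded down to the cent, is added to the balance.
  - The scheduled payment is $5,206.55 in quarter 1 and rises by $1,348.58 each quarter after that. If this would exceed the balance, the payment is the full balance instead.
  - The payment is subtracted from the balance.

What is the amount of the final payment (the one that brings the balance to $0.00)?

$7,665.19

Quarter 1: opening $46,479.33; interest $185.91 → $46,665.24; payment $5,206.55; balance $41,458.69
Quarter 2: opening $41,458.69; interest $165.83 → $41,624.52; payment $6,555.13; balance $35,069.39
Quarter 3: opening $35,069.39; interest $140.27 → $35,209.66; payment $7,903.71; balance $27,305.95
Quarter 4: opening $27,305.95; interest $109.22 → $27,415.17; payment $9,252.29; balance $18,162.88
Quarter 5: opening $18,162.88; interest $72.65 → $18,235.53; payment $10,600.87; balance $7,634.66
Quarter 6: opening $7,634.66; interest $30.53 → $7,665.19; payment $7,665.19; balance $0.00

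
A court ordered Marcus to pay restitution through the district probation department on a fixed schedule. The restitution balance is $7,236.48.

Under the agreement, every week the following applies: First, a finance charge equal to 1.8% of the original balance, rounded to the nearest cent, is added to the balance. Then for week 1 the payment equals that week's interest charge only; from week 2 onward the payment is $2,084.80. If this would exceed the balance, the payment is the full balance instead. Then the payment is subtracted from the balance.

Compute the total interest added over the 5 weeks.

# | Opening | Interest | Payment | End bal
1 | $7,236.48 | $130.26 | $130.26 | $7,236.48
2 | $7,236.48 | $130.26 | $2,084.80 | $5,281.94
3 | $5,281.94 | $130.26 | $2,084.80 | $3,327.40
4 | $3,327.40 | $130.26 | $2,084.80 | $1,372.86
5 | $1,372.86 | $130.26 | $1,503.12 | $0.00
Total interest: $130.26 + $130.26 + $130.26 + $130.26 + $130.26 = $651.30

$651.30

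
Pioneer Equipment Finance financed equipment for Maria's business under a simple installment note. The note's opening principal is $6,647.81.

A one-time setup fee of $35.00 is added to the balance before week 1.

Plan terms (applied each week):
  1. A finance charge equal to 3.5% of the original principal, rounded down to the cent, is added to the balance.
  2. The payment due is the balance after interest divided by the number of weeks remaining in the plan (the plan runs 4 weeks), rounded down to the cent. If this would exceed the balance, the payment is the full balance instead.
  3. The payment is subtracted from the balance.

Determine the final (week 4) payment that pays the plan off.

$2,155.44

# | Opening | Interest | Payment | End bal
1 | $6,682.81 | $232.67 | $1,728.87 | $5,186.61
2 | $5,186.61 | $232.67 | $1,806.42 | $3,612.86
3 | $3,612.86 | $232.67 | $1,922.76 | $1,922.77
4 | $1,922.77 | $232.67 | $2,155.44 | $0.00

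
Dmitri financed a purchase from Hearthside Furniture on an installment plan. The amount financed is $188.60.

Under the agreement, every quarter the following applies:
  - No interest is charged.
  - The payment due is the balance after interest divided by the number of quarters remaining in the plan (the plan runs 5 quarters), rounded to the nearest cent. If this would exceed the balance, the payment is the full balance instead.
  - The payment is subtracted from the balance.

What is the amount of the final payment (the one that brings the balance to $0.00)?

Quarter 1: $188.60 − $37.72 → $150.88
Quarter 2: $150.88 − $37.72 → $113.16
Quarter 3: $113.16 − $37.72 → $75.44
Quarter 4: $75.44 − $37.72 → $37.72
Quarter 5: $37.72 − $37.72 → $0.00

$37.72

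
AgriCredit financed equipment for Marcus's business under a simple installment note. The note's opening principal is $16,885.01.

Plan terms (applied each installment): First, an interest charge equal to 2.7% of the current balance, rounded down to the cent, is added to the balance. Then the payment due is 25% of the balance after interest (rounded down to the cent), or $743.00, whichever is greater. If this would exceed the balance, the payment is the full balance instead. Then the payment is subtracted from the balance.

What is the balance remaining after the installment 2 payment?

$10,017.63

Installment 1: opening $16,885.01; interest $455.89 → $17,340.90; payment $4,335.22; balance $13,005.68
Installment 2: opening $13,005.68; interest $351.15 → $13,356.83; payment $3,339.20; balance $10,017.63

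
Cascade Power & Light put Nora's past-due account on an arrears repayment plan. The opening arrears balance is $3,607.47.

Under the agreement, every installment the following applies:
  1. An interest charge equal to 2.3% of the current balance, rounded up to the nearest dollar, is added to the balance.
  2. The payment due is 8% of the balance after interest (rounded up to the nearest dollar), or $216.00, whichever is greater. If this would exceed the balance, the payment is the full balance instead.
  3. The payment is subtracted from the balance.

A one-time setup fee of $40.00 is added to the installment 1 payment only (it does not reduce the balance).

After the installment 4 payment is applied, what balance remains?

Installment 1: opening $3,607.47; interest $83.00 → $3,690.47; payment $296.00 (+ $40.00 fee); balance $3,394.47
Installment 2: opening $3,394.47; interest $79.00 → $3,473.47; payment $278.00; balance $3,195.47
Installment 3: opening $3,195.47; interest $74.00 → $3,269.47; payment $262.00; balance $3,007.47
Installment 4: opening $3,007.47; interest $70.00 → $3,077.47; payment $247.00; balance $2,830.47

$2,830.47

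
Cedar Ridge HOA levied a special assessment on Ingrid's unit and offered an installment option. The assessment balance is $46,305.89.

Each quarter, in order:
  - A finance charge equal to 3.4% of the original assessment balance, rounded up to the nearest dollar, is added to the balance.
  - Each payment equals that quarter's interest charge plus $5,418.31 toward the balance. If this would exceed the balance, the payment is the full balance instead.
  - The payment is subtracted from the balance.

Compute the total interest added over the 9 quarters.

# | Opening | Interest | Payment | End bal
1 | $46,305.89 | $1,575.00 | $6,993.31 | $40,887.58
2 | $40,887.58 | $1,575.00 | $6,993.31 | $35,469.27
3 | $35,469.27 | $1,575.00 | $6,993.31 | $30,050.96
4 | $30,050.96 | $1,575.00 | $6,993.31 | $24,632.65
5 | $24,632.65 | $1,575.00 | $6,993.31 | $19,214.34
6 | $19,214.34 | $1,575.00 | $6,993.31 | $13,796.03
7 | $13,796.03 | $1,575.00 | $6,993.31 | $8,377.72
8 | $8,377.72 | $1,575.00 | $6,993.31 | $2,959.41
9 | $2,959.41 | $1,575.00 | $4,534.41 | $0.00
Total interest: $1,575.00 + $1,575.00 + $1,575.00 + $1,575.00 + $1,575.00 + $1,575.00 + $1,575.00 + $1,575.00 + $1,575.00 = $14,175.00

$14,175.00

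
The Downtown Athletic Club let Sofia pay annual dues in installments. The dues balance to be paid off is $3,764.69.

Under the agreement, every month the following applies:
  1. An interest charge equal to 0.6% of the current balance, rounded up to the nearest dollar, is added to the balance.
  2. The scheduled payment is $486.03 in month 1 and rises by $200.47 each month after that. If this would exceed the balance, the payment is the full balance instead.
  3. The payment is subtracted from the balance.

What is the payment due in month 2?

Month 1: $3,764.69 +$23.00 interest = $3,787.69; pay $486.03 → $3,301.66
Month 2: $3,301.66 +$20.00 interest = $3,321.66; pay $686.50 → $2,635.16

$686.50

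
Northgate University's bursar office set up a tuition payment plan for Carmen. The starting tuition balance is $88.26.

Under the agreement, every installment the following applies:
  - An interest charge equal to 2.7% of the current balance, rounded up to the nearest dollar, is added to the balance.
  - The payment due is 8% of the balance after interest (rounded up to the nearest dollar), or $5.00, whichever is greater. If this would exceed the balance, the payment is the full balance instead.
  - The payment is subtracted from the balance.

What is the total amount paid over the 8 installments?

$52.00

Installment 1: $88.26 +$3.00 interest = $91.26; pay $8.00 → $83.26
Installment 2: $83.26 +$3.00 interest = $86.26; pay $7.00 → $79.26
Installment 3: $79.26 +$3.00 interest = $82.26; pay $7.00 → $75.26
Installment 4: $75.26 +$3.00 interest = $78.26; pay $7.00 → $71.26
Installment 5: $71.26 +$2.00 interest = $73.26; pay $6.00 → $67.26
Installment 6: $67.26 +$2.00 interest = $69.26; pay $6.00 → $63.26
Installment 7: $63.26 +$2.00 interest = $65.26; pay $6.00 → $59.26
Installment 8: $59.26 +$2.00 interest = $61.26; pay $5.00 → $56.26
Total paid: $52.00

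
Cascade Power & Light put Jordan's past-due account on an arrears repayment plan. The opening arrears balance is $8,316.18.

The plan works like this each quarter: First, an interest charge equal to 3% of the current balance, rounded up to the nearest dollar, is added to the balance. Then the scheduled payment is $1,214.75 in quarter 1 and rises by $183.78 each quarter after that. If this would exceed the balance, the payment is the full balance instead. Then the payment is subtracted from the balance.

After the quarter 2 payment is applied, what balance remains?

Quarter 1: opening $8,316.18; interest $250.00 → $8,566.18; payment $1,214.75; balance $7,351.43
Quarter 2: opening $7,351.43; interest $221.00 → $7,572.43; payment $1,398.53; balance $6,173.90

$6,173.90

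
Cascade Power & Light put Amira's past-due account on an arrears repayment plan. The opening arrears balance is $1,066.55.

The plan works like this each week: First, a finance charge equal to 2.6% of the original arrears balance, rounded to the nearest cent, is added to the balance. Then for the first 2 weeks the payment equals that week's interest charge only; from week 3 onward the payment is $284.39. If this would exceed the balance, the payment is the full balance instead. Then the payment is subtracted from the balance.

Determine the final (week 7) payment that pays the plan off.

$67.64

# | Opening | Interest | Payment | End bal
1 | $1,066.55 | $27.73 | $27.73 | $1,066.55
2 | $1,066.55 | $27.73 | $27.73 | $1,066.55
3 | $1,066.55 | $27.73 | $284.39 | $809.89
4 | $809.89 | $27.73 | $284.39 | $553.23
5 | $553.23 | $27.73 | $284.39 | $296.57
6 | $296.57 | $27.73 | $284.39 | $39.91
7 | $39.91 | $27.73 | $67.64 | $0.00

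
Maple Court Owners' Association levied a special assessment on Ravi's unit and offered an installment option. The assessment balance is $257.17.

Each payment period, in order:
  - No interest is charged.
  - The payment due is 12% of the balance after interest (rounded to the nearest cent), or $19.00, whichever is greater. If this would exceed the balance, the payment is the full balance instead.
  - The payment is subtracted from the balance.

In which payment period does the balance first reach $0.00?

Payment period 1: opening $257.17; payment $30.86; balance $226.31
Payment period 2: opening $226.31; payment $27.16; balance $199.15
Payment period 3: opening $199.15; payment $23.90; balance $175.25
Payment period 4: opening $175.25; payment $21.03; balance $154.22
Payment period 5: opening $154.22; payment $19.00; balance $135.22
Payment period 6: opening $135.22; payment $19.00; balance $116.22
Payment period 7: opening $116.22; payment $19.00; balance $97.22
Payment period 8: opening $97.22; payment $19.00; balance $78.22
Payment period 9: opening $78.22; payment $19.00; balance $59.22
Payment period 10: opening $59.22; payment $19.00; balance $40.22
Payment period 11: opening $40.22; payment $19.00; balance $21.22
Payment period 12: opening $21.22; payment $19.00; balance $2.22
Payment period 13: opening $2.22; payment $2.22; balance $0.00
Balance reaches $0.00 in payment period 13.

13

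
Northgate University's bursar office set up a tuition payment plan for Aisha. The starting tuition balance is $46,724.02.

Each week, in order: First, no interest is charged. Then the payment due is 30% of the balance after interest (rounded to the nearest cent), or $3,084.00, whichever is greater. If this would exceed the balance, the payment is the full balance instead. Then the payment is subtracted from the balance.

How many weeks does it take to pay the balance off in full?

8

Week 1: opening $46,724.02; payment $14,017.21; balance $32,706.81
Week 2: opening $32,706.81; payment $9,812.04; balance $22,894.77
Week 3: opening $22,894.77; payment $6,868.43; balance $16,026.34
Week 4: opening $16,026.34; payment $4,807.90; balance $11,218.44
Week 5: opening $11,218.44; payment $3,365.53; balance $7,852.91
Week 6: opening $7,852.91; payment $3,084.00; balance $4,768.91
Week 7: opening $4,768.91; payment $3,084.00; balance $1,684.91
Week 8: opening $1,684.91; payment $1,684.91; balance $0.00
Balance reaches $0.00 in week 8.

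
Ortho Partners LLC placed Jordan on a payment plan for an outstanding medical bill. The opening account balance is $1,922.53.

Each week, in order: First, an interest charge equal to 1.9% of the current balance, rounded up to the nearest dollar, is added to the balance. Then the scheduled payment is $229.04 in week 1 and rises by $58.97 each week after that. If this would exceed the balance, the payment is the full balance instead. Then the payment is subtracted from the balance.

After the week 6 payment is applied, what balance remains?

$0.00

Week 1: opening $1,922.53; interest $37.00 → $1,959.53; payment $229.04; balance $1,730.49
Week 2: opening $1,730.49; interest $33.00 → $1,763.49; payment $288.01; balance $1,475.48
Week 3: opening $1,475.48; interest $29.00 → $1,504.48; payment $346.98; balance $1,157.50
Week 4: opening $1,157.50; interest $22.00 → $1,179.50; payment $405.95; balance $773.55
Week 5: opening $773.55; interest $15.00 → $788.55; payment $464.92; balance $323.63
Week 6: opening $323.63; interest $7.00 → $330.63; payment $330.63; balance $0.00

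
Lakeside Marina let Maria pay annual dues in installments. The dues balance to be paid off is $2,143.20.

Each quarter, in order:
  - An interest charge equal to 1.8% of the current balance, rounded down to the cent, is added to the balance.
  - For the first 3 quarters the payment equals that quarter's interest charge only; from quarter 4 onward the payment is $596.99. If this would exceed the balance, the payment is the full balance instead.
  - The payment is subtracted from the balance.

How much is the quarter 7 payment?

Quarter 1: $2,143.20 +$38.57 interest = $2,181.77; pay $38.57 → $2,143.20
Quarter 2: $2,143.20 +$38.57 interest = $2,181.77; pay $38.57 → $2,143.20
Quarter 3: $2,143.20 +$38.57 interest = $2,181.77; pay $38.57 → $2,143.20
Quarter 4: $2,143.20 +$38.57 interest = $2,181.77; pay $596.99 → $1,584.78
Quarter 5: $1,584.78 +$28.52 interest = $1,613.30; pay $596.99 → $1,016.31
Quarter 6: $1,016.31 +$18.29 interest = $1,034.60; pay $596.99 → $437.61
Quarter 7: $437.61 +$7.87 interest = $445.48; pay $445.48 → $0.00

$445.48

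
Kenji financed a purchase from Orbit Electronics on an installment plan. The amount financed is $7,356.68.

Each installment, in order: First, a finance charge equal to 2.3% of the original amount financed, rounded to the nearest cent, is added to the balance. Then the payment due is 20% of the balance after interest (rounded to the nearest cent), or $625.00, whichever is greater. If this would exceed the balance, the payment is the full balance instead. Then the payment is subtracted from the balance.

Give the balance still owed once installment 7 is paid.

Installment 1: opening $7,356.68; interest $169.20 → $7,525.88; payment $1,505.18; balance $6,020.70
Installment 2: opening $6,020.70; interest $169.20 → $6,189.90; payment $1,237.98; balance $4,951.92
Installment 3: opening $4,951.92; interest $169.20 → $5,121.12; payment $1,024.22; balance $4,096.90
Installment 4: opening $4,096.90; interest $169.20 → $4,266.10; payment $853.22; balance $3,412.88
Installment 5: opening $3,412.88; interest $169.20 → $3,582.08; payment $716.42; balance $2,865.66
Installment 6: opening $2,865.66; interest $169.20 → $3,034.86; payment $625.00; balance $2,409.86
Installment 7: opening $2,409.86; interest $169.20 → $2,579.06; payment $625.00; balance $1,954.06

$1,954.06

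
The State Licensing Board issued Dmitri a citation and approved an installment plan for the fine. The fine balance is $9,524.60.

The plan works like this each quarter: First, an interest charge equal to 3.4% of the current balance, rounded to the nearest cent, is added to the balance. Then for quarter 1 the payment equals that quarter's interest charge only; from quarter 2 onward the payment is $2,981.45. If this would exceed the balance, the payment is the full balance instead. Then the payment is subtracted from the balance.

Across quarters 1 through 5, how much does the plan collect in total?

$10,589.25

Quarter 1: opening $9,524.60; interest $323.84 → $9,848.44; payment $323.84; balance $9,524.60
Quarter 2: opening $9,524.60; interest $323.84 → $9,848.44; payment $2,981.45; balance $6,866.99
Quarter 3: opening $6,866.99; interest $233.48 → $7,100.47; payment $2,981.45; balance $4,119.02
Quarter 4: opening $4,119.02; interest $140.05 → $4,259.07; payment $2,981.45; balance $1,277.62
Quarter 5: opening $1,277.62; interest $43.44 → $1,321.06; payment $1,321.06; balance $0.00
Total paid: $10,589.25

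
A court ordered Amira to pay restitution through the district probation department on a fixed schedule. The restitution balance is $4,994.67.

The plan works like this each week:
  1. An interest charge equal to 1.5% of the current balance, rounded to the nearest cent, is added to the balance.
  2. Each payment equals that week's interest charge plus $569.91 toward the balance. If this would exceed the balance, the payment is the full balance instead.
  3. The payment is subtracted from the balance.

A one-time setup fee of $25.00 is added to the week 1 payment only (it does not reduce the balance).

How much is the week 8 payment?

# | Opening | Interest | Payment | Fee | End bal
1 | $4,994.67 | $74.92 | $644.83 | $25.00 | $4,424.76
2 | $4,424.76 | $66.37 | $636.28 | — | $3,854.85
3 | $3,854.85 | $57.82 | $627.73 | — | $3,284.94
4 | $3,284.94 | $49.27 | $619.18 | — | $2,715.03
5 | $2,715.03 | $40.73 | $610.64 | — | $2,145.12
6 | $2,145.12 | $32.18 | $602.09 | — | $1,575.21
7 | $1,575.21 | $23.63 | $593.54 | — | $1,005.30
8 | $1,005.30 | $15.08 | $584.99 | — | $435.39

$584.99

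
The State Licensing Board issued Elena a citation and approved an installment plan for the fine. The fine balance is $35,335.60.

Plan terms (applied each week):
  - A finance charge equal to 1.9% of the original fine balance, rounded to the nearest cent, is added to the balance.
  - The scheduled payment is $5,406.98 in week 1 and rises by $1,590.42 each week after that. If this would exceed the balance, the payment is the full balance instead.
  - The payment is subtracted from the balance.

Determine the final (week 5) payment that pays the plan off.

$7,522.06

# | Opening | Interest | Payment | End bal
1 | $35,335.60 | $671.38 | $5,406.98 | $30,600.00
2 | $30,600.00 | $671.38 | $6,997.40 | $24,273.98
3 | $24,273.98 | $671.38 | $8,587.82 | $16,357.54
4 | $16,357.54 | $671.38 | $10,178.24 | $6,850.68
5 | $6,850.68 | $671.38 | $7,522.06 | $0.00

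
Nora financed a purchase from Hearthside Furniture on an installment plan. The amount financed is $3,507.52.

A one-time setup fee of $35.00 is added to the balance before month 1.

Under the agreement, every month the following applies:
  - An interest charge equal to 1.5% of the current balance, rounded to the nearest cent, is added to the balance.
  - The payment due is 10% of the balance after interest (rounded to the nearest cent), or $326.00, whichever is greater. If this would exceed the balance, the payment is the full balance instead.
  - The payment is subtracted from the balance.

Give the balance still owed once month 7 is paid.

$1,505.00

Month 1: opening $3,542.52; interest $53.14 → $3,595.66; payment $359.57; balance $3,236.09
Month 2: opening $3,236.09; interest $48.54 → $3,284.63; payment $328.46; balance $2,956.17
Month 3: opening $2,956.17; interest $44.34 → $3,000.51; payment $326.00; balance $2,674.51
Month 4: opening $2,674.51; interest $40.12 → $2,714.63; payment $326.00; balance $2,388.63
Month 5: opening $2,388.63; interest $35.83 → $2,424.46; payment $326.00; balance $2,098.46
Month 6: opening $2,098.46; interest $31.48 → $2,129.94; payment $326.00; balance $1,803.94
Month 7: opening $1,803.94; interest $27.06 → $1,831.00; payment $326.00; balance $1,505.00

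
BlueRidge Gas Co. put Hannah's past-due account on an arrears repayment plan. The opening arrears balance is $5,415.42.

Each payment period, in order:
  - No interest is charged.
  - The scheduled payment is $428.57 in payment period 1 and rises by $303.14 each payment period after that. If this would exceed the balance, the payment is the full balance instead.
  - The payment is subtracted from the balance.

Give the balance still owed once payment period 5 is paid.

$241.17

# | Opening | Payment | End bal
1 | $5,415.42 | $428.57 | $4,986.85
2 | $4,986.85 | $731.71 | $4,255.14
3 | $4,255.14 | $1,034.85 | $3,220.29
4 | $3,220.29 | $1,337.99 | $1,882.30
5 | $1,882.30 | $1,641.13 | $241.17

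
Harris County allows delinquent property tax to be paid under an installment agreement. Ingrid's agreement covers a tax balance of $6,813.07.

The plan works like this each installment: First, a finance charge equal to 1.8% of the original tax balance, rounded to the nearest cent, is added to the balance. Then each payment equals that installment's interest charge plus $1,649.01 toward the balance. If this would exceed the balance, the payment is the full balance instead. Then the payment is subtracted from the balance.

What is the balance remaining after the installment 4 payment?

Installment 1: opening $6,813.07; interest $122.64 → $6,935.71; payment $1,771.65; balance $5,164.06
Installment 2: opening $5,164.06; interest $122.64 → $5,286.70; payment $1,771.65; balance $3,515.05
Installment 3: opening $3,515.05; interest $122.64 → $3,637.69; payment $1,771.65; balance $1,866.04
Installment 4: opening $1,866.04; interest $122.64 → $1,988.68; payment $1,771.65; balance $217.03

$217.03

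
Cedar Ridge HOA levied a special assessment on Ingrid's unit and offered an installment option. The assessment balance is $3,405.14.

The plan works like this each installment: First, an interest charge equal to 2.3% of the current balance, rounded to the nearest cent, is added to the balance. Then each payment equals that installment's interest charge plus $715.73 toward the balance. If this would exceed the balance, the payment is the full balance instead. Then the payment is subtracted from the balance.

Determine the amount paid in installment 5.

Installment 1: opening $3,405.14; interest $78.32 → $3,483.46; payment $794.05; balance $2,689.41
Installment 2: opening $2,689.41; interest $61.86 → $2,751.27; payment $777.59; balance $1,973.68
Installment 3: opening $1,973.68; interest $45.39 → $2,019.07; payment $761.12; balance $1,257.95
Installment 4: opening $1,257.95; interest $28.93 → $1,286.88; payment $744.66; balance $542.22
Installment 5: opening $542.22; interest $12.47 → $554.69; payment $554.69; balance $0.00

$554.69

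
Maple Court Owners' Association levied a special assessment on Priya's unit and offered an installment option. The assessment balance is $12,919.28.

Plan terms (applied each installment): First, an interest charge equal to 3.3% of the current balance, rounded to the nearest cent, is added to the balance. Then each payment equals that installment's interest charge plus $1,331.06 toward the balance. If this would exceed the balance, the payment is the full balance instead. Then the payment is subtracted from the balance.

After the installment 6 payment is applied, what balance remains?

$4,932.92

Installment 1: $12,919.28 +$426.34 interest = $13,345.62; pay $1,757.40 → $11,588.22
Installment 2: $11,588.22 +$382.41 interest = $11,970.63; pay $1,713.47 → $10,257.16
Installment 3: $10,257.16 +$338.49 interest = $10,595.65; pay $1,669.55 → $8,926.10
Installment 4: $8,926.10 +$294.56 interest = $9,220.66; pay $1,625.62 → $7,595.04
Installment 5: $7,595.04 +$250.64 interest = $7,845.68; pay $1,581.70 → $6,263.98
Installment 6: $6,263.98 +$206.71 interest = $6,470.69; pay $1,537.77 → $4,932.92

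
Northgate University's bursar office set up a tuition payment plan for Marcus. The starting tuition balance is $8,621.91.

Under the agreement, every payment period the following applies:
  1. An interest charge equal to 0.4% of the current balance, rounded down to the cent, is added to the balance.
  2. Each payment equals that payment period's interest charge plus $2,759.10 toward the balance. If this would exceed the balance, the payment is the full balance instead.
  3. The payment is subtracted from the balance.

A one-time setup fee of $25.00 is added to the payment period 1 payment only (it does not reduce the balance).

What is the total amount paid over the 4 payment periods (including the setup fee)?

Payment period 1: $8,621.91 +$34.48 interest = $8,656.39; pay $2,793.58 (+ $25.00 fee) → $5,862.81
Payment period 2: $5,862.81 +$23.45 interest = $5,886.26; pay $2,782.55 → $3,103.71
Payment period 3: $3,103.71 +$12.41 interest = $3,116.12; pay $2,771.51 → $344.61
Payment period 4: $344.61 +$1.37 interest = $345.98; pay $345.98 → $0.00
Total paid: $8,718.62

$8,718.62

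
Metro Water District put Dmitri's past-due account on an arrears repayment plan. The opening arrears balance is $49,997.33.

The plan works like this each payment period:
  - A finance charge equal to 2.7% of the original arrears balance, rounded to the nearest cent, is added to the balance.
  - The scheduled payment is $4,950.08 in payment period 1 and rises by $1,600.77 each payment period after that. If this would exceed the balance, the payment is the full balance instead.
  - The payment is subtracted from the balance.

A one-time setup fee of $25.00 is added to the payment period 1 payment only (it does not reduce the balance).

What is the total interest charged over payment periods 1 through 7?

Payment period 1: opening $49,997.33; interest $1,349.93 → $51,347.26; payment $4,950.08 (+ $25.00 fee); balance $46,397.18
Payment period 2: opening $46,397.18; interest $1,349.93 → $47,747.11; payment $6,550.85; balance $41,196.26
Payment period 3: opening $41,196.26; interest $1,349.93 → $42,546.19; payment $8,151.62; balance $34,394.57
Payment period 4: opening $34,394.57; interest $1,349.93 → $35,744.50; payment $9,752.39; balance $25,992.11
Payment period 5: opening $25,992.11; interest $1,349.93 → $27,342.04; payment $11,353.16; balance $15,988.88
Payment period 6: opening $15,988.88; interest $1,349.93 → $17,338.81; payment $12,953.93; balance $4,384.88
Payment period 7: opening $4,384.88; interest $1,349.93 → $5,734.81; payment $5,734.81; balance $0.00
Total interest: $1,349.93 + $1,349.93 + $1,349.93 + $1,349.93 + $1,349.93 + $1,349.93 + $1,349.93 = $9,449.51

$9,449.51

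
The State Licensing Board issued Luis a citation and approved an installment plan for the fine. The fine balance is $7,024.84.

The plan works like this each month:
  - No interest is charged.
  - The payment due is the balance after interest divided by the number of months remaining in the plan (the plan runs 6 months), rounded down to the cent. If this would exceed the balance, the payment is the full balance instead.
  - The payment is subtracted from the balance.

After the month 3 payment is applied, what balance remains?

$3,512.43

Month 1: opening $7,024.84; payment $1,170.80; balance $5,854.04
Month 2: opening $5,854.04; payment $1,170.80; balance $4,683.24
Month 3: opening $4,683.24; payment $1,170.81; balance $3,512.43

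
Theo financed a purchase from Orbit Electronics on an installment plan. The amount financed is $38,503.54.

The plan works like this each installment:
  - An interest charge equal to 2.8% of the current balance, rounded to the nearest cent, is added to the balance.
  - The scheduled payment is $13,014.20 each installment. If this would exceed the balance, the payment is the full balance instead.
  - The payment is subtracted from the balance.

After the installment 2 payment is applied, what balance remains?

$14,297.13

Installment 1: opening $38,503.54; interest $1,078.10 → $39,581.64; payment $13,014.20; balance $26,567.44
Installment 2: opening $26,567.44; interest $743.89 → $27,311.33; payment $13,014.20; balance $14,297.13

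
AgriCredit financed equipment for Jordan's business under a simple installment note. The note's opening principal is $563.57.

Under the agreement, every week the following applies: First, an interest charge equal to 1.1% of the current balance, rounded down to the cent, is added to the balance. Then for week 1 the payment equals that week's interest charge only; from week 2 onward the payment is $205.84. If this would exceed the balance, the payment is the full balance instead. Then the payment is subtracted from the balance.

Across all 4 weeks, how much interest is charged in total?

$18.16

Week 1: opening $563.57; interest $6.19 → $569.76; payment $6.19; balance $563.57
Week 2: opening $563.57; interest $6.19 → $569.76; payment $205.84; balance $363.92
Week 3: opening $363.92; interest $4.00 → $367.92; payment $205.84; balance $162.08
Week 4: opening $162.08; interest $1.78 → $163.86; payment $163.86; balance $0.00
Total interest: $6.19 + $6.19 + $4.00 + $1.78 = $18.16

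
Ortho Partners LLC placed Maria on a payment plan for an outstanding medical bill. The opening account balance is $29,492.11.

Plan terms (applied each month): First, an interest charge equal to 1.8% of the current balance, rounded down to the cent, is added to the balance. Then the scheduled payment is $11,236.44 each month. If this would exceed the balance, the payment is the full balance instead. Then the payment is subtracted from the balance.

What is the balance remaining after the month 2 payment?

Month 1: opening $29,492.11; interest $530.85 → $30,022.96; payment $11,236.44; balance $18,786.52
Month 2: opening $18,786.52; interest $338.15 → $19,124.67; payment $11,236.44; balance $7,888.23

$7,888.23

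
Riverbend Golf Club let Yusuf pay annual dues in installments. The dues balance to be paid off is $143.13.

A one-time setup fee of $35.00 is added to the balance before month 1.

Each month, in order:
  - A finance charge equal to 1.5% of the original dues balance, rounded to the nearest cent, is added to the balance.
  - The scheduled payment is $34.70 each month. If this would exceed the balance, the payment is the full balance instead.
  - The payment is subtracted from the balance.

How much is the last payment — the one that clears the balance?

Month 1: $178.13 +$2.15 interest = $180.28; pay $34.70 → $145.58
Month 2: $145.58 +$2.15 interest = $147.73; pay $34.70 → $113.03
Month 3: $113.03 +$2.15 interest = $115.18; pay $34.70 → $80.48
Month 4: $80.48 +$2.15 interest = $82.63; pay $34.70 → $47.93
Month 5: $47.93 +$2.15 interest = $50.08; pay $34.70 → $15.38
Month 6: $15.38 +$2.15 interest = $17.53; pay $17.53 → $0.00

$17.53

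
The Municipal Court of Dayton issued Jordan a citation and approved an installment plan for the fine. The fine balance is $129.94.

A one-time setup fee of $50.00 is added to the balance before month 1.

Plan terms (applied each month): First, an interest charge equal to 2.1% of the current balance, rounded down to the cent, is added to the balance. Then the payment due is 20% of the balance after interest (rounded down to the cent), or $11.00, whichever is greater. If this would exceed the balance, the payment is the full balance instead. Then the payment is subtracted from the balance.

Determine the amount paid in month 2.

# | Opening | Interest | Payment | End bal
1 | $179.94 | $3.77 | $36.74 | $146.97
2 | $146.97 | $3.08 | $30.01 | $120.04

$30.01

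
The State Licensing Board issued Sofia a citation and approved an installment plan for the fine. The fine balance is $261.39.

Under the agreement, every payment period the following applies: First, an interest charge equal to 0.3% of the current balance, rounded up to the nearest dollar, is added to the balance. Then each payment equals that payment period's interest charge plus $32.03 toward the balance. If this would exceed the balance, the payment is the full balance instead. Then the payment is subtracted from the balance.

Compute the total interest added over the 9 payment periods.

$9.00

Payment period 1: opening $261.39; interest $1.00 → $262.39; payment $33.03; balance $229.36
Payment period 2: opening $229.36; interest $1.00 → $230.36; payment $33.03; balance $197.33
Payment period 3: opening $197.33; interest $1.00 → $198.33; payment $33.03; balance $165.30
Payment period 4: opening $165.30; interest $1.00 → $166.30; payment $33.03; balance $133.27
Payment period 5: opening $133.27; interest $1.00 → $134.27; payment $33.03; balance $101.24
Payment period 6: opening $101.24; interest $1.00 → $102.24; payment $33.03; balance $69.21
Payment period 7: opening $69.21; interest $1.00 → $70.21; payment $33.03; balance $37.18
Payment period 8: opening $37.18; interest $1.00 → $38.18; payment $33.03; balance $5.15
Payment period 9: opening $5.15; interest $1.00 → $6.15; payment $6.15; balance $0.00
Total interest: $1.00 + $1.00 + $1.00 + $1.00 + $1.00 + $1.00 + $1.00 + $1.00 + $1.00 = $9.00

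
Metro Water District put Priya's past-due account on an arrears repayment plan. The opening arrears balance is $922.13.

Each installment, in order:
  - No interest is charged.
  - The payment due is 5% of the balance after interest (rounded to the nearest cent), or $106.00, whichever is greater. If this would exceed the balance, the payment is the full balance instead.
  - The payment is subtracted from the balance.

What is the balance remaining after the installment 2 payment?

# | Opening | Payment | End bal
1 | $922.13 | $106.00 | $816.13
2 | $816.13 | $106.00 | $710.13

$710.13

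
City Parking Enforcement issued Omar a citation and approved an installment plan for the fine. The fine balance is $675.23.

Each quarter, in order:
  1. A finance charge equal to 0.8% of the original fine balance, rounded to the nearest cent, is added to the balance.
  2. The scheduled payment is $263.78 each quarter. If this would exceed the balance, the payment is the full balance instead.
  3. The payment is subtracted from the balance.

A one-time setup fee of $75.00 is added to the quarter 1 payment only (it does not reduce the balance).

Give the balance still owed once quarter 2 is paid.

Quarter 1: $675.23 +$5.40 interest = $680.63; pay $263.78 (+ $75.00 fee) → $416.85
Quarter 2: $416.85 +$5.40 interest = $422.25; pay $263.78 → $158.47

$158.47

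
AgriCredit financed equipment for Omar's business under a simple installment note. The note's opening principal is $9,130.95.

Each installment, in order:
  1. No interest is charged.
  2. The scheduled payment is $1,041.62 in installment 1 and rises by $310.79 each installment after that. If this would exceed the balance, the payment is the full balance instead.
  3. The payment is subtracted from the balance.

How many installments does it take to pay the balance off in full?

6

Installment 1: opening $9,130.95; payment $1,041.62; balance $8,089.33
Installment 2: opening $8,089.33; payment $1,352.41; balance $6,736.92
Installment 3: opening $6,736.92; payment $1,663.20; balance $5,073.72
Installment 4: opening $5,073.72; payment $1,973.99; balance $3,099.73
Installment 5: opening $3,099.73; payment $2,284.78; balance $814.95
Installment 6: opening $814.95; payment $814.95; balance $0.00
Balance reaches $0.00 in installment 6.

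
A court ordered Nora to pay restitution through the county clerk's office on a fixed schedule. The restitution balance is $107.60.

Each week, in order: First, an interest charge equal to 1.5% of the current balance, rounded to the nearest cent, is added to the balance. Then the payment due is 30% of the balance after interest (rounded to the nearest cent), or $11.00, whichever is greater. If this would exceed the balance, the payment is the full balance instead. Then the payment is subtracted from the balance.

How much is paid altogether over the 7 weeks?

$112.50

Week 1: opening $107.60; interest $1.61 → $109.21; payment $32.76; balance $76.45
Week 2: opening $76.45; interest $1.15 → $77.60; payment $23.28; balance $54.32
Week 3: opening $54.32; interest $0.81 → $55.13; payment $16.54; balance $38.59
Week 4: opening $38.59; interest $0.58 → $39.17; payment $11.75; balance $27.42
Week 5: opening $27.42; interest $0.41 → $27.83; payment $11.00; balance $16.83
Week 6: opening $16.83; interest $0.25 → $17.08; payment $11.00; balance $6.08
Week 7: opening $6.08; interest $0.09 → $6.17; payment $6.17; balance $0.00
Total paid: $112.50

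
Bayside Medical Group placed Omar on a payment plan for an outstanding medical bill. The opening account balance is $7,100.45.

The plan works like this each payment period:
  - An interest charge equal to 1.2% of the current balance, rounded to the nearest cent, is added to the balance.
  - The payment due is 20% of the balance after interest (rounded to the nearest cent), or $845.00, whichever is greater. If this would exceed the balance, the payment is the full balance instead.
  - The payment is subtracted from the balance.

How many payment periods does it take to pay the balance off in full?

8

Payment period 1: $7,100.45 +$85.21 interest = $7,185.66; pay $1,437.13 → $5,748.53
Payment period 2: $5,748.53 +$68.98 interest = $5,817.51; pay $1,163.50 → $4,654.01
Payment period 3: $4,654.01 +$55.85 interest = $4,709.86; pay $941.97 → $3,767.89
Payment period 4: $3,767.89 +$45.21 interest = $3,813.10; pay $845.00 → $2,968.10
Payment period 5: $2,968.10 +$35.62 interest = $3,003.72; pay $845.00 → $2,158.72
Payment period 6: $2,158.72 +$25.90 interest = $2,184.62; pay $845.00 → $1,339.62
Payment period 7: $1,339.62 +$16.08 interest = $1,355.70; pay $845.00 → $510.70
Payment period 8: $510.70 +$6.13 interest = $516.83; pay $516.83 → $0.00
Balance reaches $0.00 in payment period 8.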